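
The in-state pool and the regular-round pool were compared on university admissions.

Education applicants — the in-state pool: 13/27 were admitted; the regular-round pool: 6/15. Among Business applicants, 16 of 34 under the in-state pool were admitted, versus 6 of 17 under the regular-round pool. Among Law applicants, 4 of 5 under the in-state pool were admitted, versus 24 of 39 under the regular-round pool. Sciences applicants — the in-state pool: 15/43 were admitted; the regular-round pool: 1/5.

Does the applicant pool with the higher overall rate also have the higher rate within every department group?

Education: the in-state pool 13/27 = 48.1%, the regular-round pool 6/15 = 40.0% → the in-state pool
Business: the in-state pool 16/34 = 47.1%, the regular-round pool 6/17 = 35.3% → the in-state pool
Law: the in-state pool 4/5 = 80.0%, the regular-round pool 24/39 = 61.5% → the in-state pool
Sciences: the in-state pool 15/43 = 34.9%, the regular-round pool 1/5 = 20.0% → the in-state pool
Overall: the in-state pool 48/109 = 44.0%, the regular-round pool 37/76 = 48.7% → the regular-round pool
The in-state pool wins each department group but the regular-round pool wins overall — the comparison reverses. The in-state pool's applicants skew toward Sciences, which has a lower base rate.

No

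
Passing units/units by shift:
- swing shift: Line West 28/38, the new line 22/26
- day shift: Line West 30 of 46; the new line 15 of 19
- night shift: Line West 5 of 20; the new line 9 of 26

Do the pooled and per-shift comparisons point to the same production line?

Swing shift: Line West 28/38 = 73.7%, the new line 22/26 = 84.6% → the new line
Day shift: Line West 30/46 = 65.2%, the new line 15/19 = 78.9% → the new line
Night shift: Line West 5/20 = 25.0%, the new line 9/26 = 34.6% → the new line
Overall: Line West 63/104 = 60.6%, the new line 46/71 = 64.8% → the new line
The new line wins overall and in every shift group — no reversal.

Yes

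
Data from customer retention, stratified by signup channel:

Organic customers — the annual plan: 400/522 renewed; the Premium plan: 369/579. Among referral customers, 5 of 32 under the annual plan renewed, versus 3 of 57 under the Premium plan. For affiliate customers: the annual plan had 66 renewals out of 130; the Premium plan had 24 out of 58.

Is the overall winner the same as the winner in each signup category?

Organic: the annual plan 400/522 = 76.6%, the Premium plan 369/579 = 63.7% → the annual plan
Referral: the annual plan 5/32 = 15.6%, the Premium plan 3/57 = 5.3% → the annual plan
Affiliate: the annual plan 66/130 = 50.8%, the Premium plan 24/58 = 41.4% → the annual plan
Overall: the annual plan 471/684 = 68.9%, the Premium plan 396/694 = 57.1% → the annual plan
The annual plan wins overall and in every signup group — no reversal.

Yes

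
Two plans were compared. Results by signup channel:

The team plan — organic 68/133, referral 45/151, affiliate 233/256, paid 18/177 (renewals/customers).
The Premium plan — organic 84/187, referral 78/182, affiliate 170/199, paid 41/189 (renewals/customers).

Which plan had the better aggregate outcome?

the team plan

Organic: the team plan 68/133 = 51.1%, the Premium plan 84/187 = 44.9% → the team plan
Referral: the team plan 45/151 = 29.8%, the Premium plan 78/182 = 42.9% → the Premium plan
Affiliate: the team plan 233/256 = 91.0%, the Premium plan 170/199 = 85.4% → the team plan
Paid: the team plan 18/177 = 10.2%, the Premium plan 41/189 = 21.7% → the Premium plan
Overall: the team plan 364/717 = 50.8%, the Premium plan 373/757 = 49.3% → the team plan
(Neither sweeps every signup group, but the team plan has the higher pooled rate.)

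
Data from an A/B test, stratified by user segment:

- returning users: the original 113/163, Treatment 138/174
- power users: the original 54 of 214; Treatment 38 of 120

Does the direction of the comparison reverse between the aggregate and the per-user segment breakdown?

Returning users: the original 113/163 = 69.3%, Treatment 138/174 = 79.3% → Treatment
Power users: the original 54/214 = 25.2%, Treatment 38/120 = 31.7% → Treatment
Overall: the original 167/377 = 44.3%, Treatment 176/294 = 59.9% → Treatment
Treatment wins overall and in every user group — no reversal.

No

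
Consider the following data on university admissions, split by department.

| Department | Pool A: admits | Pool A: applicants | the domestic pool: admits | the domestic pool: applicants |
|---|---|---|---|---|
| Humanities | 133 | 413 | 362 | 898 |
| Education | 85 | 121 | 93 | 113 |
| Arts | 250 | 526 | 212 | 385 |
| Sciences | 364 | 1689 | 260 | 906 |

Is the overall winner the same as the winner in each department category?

Humanities: Pool A 133/413 = 32.2%, the domestic pool 362/898 = 40.3% → the domestic pool
Education: Pool A 85/121 = 70.2%, the domestic pool 93/113 = 82.3% → the domestic pool
Arts: Pool A 250/526 = 47.5%, the domestic pool 212/385 = 55.1% → the domestic pool
Sciences: Pool A 364/1689 = 21.6%, the domestic pool 260/906 = 28.7% → the domestic pool
Overall: Pool A 832/2749 = 30.3%, the domestic pool 927/2302 = 40.3% → the domestic pool
The domestic pool wins overall and in every department group — no reversal.

Yes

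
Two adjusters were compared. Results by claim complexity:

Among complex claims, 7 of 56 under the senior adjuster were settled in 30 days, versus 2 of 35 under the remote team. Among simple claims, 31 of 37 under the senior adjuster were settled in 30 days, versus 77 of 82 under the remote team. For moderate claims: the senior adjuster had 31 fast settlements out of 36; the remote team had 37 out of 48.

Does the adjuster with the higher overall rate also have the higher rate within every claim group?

Complex: the senior adjuster 7/56 = 12.5%, the remote team 2/35 = 5.7% → the senior adjuster
Simple: the senior adjuster 31/37 = 83.8%, the remote team 77/82 = 93.9% → the remote team
Moderate: the senior adjuster 31/36 = 86.1%, the remote team 37/48 = 77.1% → the senior adjuster
Overall: the senior adjuster 69/129 = 53.5%, the remote team 116/165 = 70.3% → the remote team
Neither sweeps: the senior adjuster wins 2 of 3 groups, the remote team wins 1. The remote team wins overall but not every group — no Simpson reversal.

No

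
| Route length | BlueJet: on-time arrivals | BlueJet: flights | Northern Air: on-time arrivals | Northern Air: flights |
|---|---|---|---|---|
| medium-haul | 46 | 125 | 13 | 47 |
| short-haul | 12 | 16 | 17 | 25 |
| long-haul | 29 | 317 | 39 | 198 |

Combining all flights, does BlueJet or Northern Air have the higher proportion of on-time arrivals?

Medium-haul: BlueJet 46/125 = 36.8%, Northern Air 13/47 = 27.7% → BlueJet
Short-haul: BlueJet 12/16 = 75.0%, Northern Air 17/25 = 68.0% → BlueJet
Long-haul: BlueJet 29/317 = 9.1%, Northern Air 39/198 = 19.7% → Northern Air
Overall: BlueJet 87/458 = 19.0%, Northern Air 69/270 = 25.6% → Northern Air
(Neither sweeps every route group, but Northern Air has the higher pooled rate.)

Northern Air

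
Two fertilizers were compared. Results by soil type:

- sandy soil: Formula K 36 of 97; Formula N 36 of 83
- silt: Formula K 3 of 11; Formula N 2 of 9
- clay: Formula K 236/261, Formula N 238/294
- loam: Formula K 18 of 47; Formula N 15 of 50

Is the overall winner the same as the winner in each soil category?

No

Sandy soil: Formula K 36/97 = 37.1%, Formula N 36/83 = 43.4% → Formula N
Silt: Formula K 3/11 = 27.3%, Formula N 2/9 = 22.2% → Formula K
Clay: Formula K 236/261 = 90.4%, Formula N 238/294 = 81.0% → Formula K
Loam: Formula K 18/47 = 38.3%, Formula N 15/50 = 30.0% → Formula K
Overall: Formula K 293/416 = 70.4%, Formula N 291/436 = 66.7% → Formula K
Neither sweeps: Formula K wins 3 of 4 groups, Formula N wins 1. Formula K wins overall but not every group — no Simpson reversal.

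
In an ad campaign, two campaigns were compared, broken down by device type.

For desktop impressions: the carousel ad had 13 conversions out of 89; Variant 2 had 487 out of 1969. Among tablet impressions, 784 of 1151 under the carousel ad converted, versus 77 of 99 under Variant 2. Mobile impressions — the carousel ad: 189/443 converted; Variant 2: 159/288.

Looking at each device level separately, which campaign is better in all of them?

Variant 2

Desktop: the carousel ad 13/89 = 14.6%, Variant 2 487/1969 = 24.7% → Variant 2
Tablet: the carousel ad 784/1151 = 68.1%, Variant 2 77/99 = 77.8% → Variant 2
Mobile: the carousel ad 189/443 = 42.7%, Variant 2 159/288 = 55.2% → Variant 2
Variant 2 has the higher rate in all 3 groups.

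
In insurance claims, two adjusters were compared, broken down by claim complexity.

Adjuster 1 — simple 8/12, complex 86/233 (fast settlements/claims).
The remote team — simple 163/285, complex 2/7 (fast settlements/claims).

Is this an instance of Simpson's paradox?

Simple: Adjuster 1 8/12 = 66.7%, the remote team 163/285 = 57.2% → Adjuster 1
Complex: Adjuster 1 86/233 = 36.9%, the remote team 2/7 = 28.6% → Adjuster 1
Overall: Adjuster 1 94/245 = 38.4%, the remote team 165/292 = 56.5% → the remote team
Adjuster 1 wins each claim group but the remote team wins overall — the comparison reverses. Adjuster 1's claims skew toward complex, which has a lower base rate.

Yes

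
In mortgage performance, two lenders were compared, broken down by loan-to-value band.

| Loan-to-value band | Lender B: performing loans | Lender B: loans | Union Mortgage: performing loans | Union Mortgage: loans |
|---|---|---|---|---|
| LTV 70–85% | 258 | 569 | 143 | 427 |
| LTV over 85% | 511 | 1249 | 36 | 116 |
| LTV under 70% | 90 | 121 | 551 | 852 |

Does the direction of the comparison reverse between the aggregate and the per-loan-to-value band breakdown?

LTV 70–85%: Lender B 258/569 = 45.3%, Union Mortgage 143/427 = 33.5% → Lender B
LTV over 85%: Lender B 511/1249 = 40.9%, Union Mortgage 36/116 = 31.0% → Lender B
LTV under 70%: Lender B 90/121 = 74.4%, Union Mortgage 551/852 = 64.7% → Lender B
Overall: Lender B 859/1939 = 44.3%, Union Mortgage 730/1395 = 52.3% → Union Mortgage
Lender B wins each loan-to-value group but Union Mortgage wins overall — the comparison reverses. Lender B's loans skew toward LTV over 85%, which has a lower base rate.

Yes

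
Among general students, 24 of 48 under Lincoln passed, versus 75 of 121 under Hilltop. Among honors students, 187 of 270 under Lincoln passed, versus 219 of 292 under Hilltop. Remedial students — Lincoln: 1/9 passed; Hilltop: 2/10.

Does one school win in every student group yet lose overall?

General: Lincoln 24/48 = 50.0%, Hilltop 75/121 = 62.0% → Hilltop
Honors: Lincoln 187/270 = 69.3%, Hilltop 219/292 = 75.0% → Hilltop
Remedial: Lincoln 1/9 = 11.1%, Hilltop 2/10 = 20.0% → Hilltop
Overall: Lincoln 212/327 = 64.8%, Hilltop 296/423 = 70.0% → Hilltop
Hilltop wins overall and in every student group — no reversal.

No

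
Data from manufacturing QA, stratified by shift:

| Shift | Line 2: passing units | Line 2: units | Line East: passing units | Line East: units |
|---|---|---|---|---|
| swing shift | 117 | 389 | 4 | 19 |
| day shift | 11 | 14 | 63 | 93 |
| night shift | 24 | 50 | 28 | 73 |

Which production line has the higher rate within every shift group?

Line 2

Swing shift: Line 2 117/389 = 30.1%, Line East 4/19 = 21.1% → Line 2
Day shift: Line 2 11/14 = 78.6%, Line East 63/93 = 67.7% → Line 2
Night shift: Line 2 24/50 = 48.0%, Line East 28/73 = 38.4% → Line 2
Line 2 has the higher rate in all 3 groups.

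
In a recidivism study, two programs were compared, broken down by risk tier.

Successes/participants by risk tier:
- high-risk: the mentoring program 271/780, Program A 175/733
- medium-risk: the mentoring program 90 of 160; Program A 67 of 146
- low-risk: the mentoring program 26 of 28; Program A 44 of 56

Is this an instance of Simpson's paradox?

High-risk: the mentoring program 271/780 = 34.7%, Program A 175/733 = 23.9% → the mentoring program
Medium-risk: the mentoring program 90/160 = 56.2%, Program A 67/146 = 45.9% → the mentoring program
Low-risk: the mentoring program 26/28 = 92.9%, Program A 44/56 = 78.6% → the mentoring program
Overall: the mentoring program 387/968 = 40.0%, Program A 286/935 = 30.6% → the mentoring program
The mentoring program wins overall and in every risk group — no reversal.

No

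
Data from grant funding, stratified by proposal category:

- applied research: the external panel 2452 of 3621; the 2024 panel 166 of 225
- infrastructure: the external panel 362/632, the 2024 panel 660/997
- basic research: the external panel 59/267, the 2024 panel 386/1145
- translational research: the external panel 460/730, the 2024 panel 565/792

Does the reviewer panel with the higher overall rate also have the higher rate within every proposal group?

Applied research: the external panel 2452/3621 = 67.7%, the 2024 panel 166/225 = 73.8% → the 2024 panel
Infrastructure: the external panel 362/632 = 57.3%, the 2024 panel 660/997 = 66.2% → the 2024 panel
Basic research: the external panel 59/267 = 22.1%, the 2024 panel 386/1145 = 33.7% → the 2024 panel
Translational research: the external panel 460/730 = 63.0%, the 2024 panel 565/792 = 71.3% → the 2024 panel
Overall: the external panel 3333/5250 = 63.5%, the 2024 panel 1777/3159 = 56.3% → the external panel
The 2024 panel wins each proposal group but the external panel wins overall — the comparison reverses. The 2024 panel's proposals skew toward basic research, which has a lower base rate.

No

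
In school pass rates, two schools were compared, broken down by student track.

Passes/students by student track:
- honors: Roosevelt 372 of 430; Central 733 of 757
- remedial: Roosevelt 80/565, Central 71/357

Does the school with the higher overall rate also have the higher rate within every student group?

Honors: Roosevelt 372/430 = 86.5%, Central 733/757 = 96.8% → Central
Remedial: Roosevelt 80/565 = 14.2%, Central 71/357 = 19.9% → Central
Overall: Roosevelt 452/995 = 45.4%, Central 804/1114 = 72.2% → Central
Central wins overall and in every student group — no reversal.

Yes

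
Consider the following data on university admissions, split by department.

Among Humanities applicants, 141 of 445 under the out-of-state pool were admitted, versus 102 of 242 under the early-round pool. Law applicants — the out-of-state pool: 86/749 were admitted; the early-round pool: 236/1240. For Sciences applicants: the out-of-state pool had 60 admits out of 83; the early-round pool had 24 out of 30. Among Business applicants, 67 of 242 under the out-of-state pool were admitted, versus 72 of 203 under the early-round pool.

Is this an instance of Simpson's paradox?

Humanities: the out-of-state pool 141/445 = 31.7%, the early-round pool 102/242 = 42.1% → the early-round pool
Law: the out-of-state pool 86/749 = 11.5%, the early-round pool 236/1240 = 19.0% → the early-round pool
Sciences: the out-of-state pool 60/83 = 72.3%, the early-round pool 24/30 = 80.0% → the early-round pool
Business: the out-of-state pool 67/242 = 27.7%, the early-round pool 72/203 = 35.5% → the early-round pool
Overall: the out-of-state pool 354/1519 = 23.3%, the early-round pool 434/1715 = 25.3% → the early-round pool
The early-round pool wins overall and in every department group — no reversal.

No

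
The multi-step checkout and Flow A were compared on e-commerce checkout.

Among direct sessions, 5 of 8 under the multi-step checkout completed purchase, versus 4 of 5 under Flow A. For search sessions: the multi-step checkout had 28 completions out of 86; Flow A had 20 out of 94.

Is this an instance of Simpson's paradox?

Direct: the multi-step checkout 5/8 = 62.5%, Flow A 4/5 = 80.0% → Flow A
Search: the multi-step checkout 28/86 = 32.6%, Flow A 20/94 = 21.3% → the multi-step checkout
Overall: the multi-step checkout 33/94 = 35.1%, Flow A 24/99 = 24.2% → the multi-step checkout
Neither sweeps: the multi-step checkout wins 1 of 2 groups, Flow A wins 1. The multi-step checkout wins overall but not every group — no Simpson reversal.

No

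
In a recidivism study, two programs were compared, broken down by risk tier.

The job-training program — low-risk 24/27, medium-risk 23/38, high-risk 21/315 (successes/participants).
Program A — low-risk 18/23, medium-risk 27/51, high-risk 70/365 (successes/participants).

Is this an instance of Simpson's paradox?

Low-risk: the job-training program 24/27 = 88.9%, Program A 18/23 = 78.3% → the job-training program
Medium-risk: the job-training program 23/38 = 60.5%, Program A 27/51 = 52.9% → the job-training program
High-risk: the job-training program 21/315 = 6.7%, Program A 70/365 = 19.2% → Program A
Overall: the job-training program 68/380 = 17.9%, Program A 115/439 = 26.2% → Program A
Neither sweeps: the job-training program wins 2 of 3 groups, Program A wins 1. Program A wins overall but not every group — no Simpson reversal.

No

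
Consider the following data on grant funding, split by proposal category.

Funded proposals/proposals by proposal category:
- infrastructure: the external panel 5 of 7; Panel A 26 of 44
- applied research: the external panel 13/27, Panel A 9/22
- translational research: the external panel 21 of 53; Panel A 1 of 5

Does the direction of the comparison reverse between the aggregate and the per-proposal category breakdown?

Yes

Infrastructure: the external panel 5/7 = 71.4%, Panel A 26/44 = 59.1% → the external panel
Applied research: the external panel 13/27 = 48.1%, Panel A 9/22 = 40.9% → the external panel
Translational research: the external panel 21/53 = 39.6%, Panel A 1/5 = 20.0% → the external panel
Overall: the external panel 39/87 = 44.8%, Panel A 36/71 = 50.7% → Panel A
The external panel wins each proposal group but Panel A wins overall — the comparison reverses. The external panel's proposals skew toward translational research, which has a lower base rate.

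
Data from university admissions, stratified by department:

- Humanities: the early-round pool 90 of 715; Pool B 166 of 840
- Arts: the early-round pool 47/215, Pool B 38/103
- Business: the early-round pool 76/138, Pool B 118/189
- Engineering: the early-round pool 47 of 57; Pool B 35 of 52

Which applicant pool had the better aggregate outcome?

Pool B

Humanities: the early-round pool 90/715 = 12.6%, Pool B 166/840 = 19.8% → Pool B
Arts: the early-round pool 47/215 = 21.9%, Pool B 38/103 = 36.9% → Pool B
Business: the early-round pool 76/138 = 55.1%, Pool B 118/189 = 62.4% → Pool B
Engineering: the early-round pool 47/57 = 82.5%, Pool B 35/52 = 67.3% → the early-round pool
Overall: the early-round pool 260/1125 = 23.1%, Pool B 357/1184 = 30.2% → Pool B
(Neither sweeps every department group, but Pool B has the higher pooled rate.)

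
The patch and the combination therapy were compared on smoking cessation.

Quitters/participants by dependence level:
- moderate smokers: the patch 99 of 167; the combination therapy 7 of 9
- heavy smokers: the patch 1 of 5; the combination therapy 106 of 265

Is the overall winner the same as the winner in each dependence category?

Moderate smokers: the patch 99/167 = 59.3%, the combination therapy 7/9 = 77.8% → the combination therapy
Heavy smokers: the patch 1/5 = 20.0%, the combination therapy 106/265 = 40.0% → the combination therapy
Overall: the patch 100/172 = 58.1%, the combination therapy 113/274 = 41.2% → the patch
The combination therapy wins each dependence group but the patch wins overall — the comparison reverses. The combination therapy's participants skew toward heavy smokers, which has a lower base rate.

No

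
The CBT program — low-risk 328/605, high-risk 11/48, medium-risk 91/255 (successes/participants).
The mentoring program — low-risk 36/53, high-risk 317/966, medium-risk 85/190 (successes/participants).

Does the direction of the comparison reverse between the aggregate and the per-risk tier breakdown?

Low-risk: the CBT program 328/605 = 54.2%, the mentoring program 36/53 = 67.9% → the mentoring program
High-risk: the CBT program 11/48 = 22.9%, the mentoring program 317/966 = 32.8% → the mentoring program
Medium-risk: the CBT program 91/255 = 35.7%, the mentoring program 85/190 = 44.7% → the mentoring program
Overall: the CBT program 430/908 = 47.4%, the mentoring program 438/1209 = 36.2% → the CBT program
The mentoring program wins each risk group but the CBT program wins overall — the comparison reverses. The mentoring program's participants skew toward high-risk, which has a lower base rate.

Yes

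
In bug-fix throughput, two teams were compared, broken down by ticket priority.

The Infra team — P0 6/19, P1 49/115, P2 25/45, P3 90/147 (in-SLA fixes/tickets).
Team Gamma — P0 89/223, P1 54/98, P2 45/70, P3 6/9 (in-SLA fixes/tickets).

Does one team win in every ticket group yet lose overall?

P0: the Infra team 6/19 = 31.6%, Team Gamma 89/223 = 39.9% → Team Gamma
P1: the Infra team 49/115 = 42.6%, Team Gamma 54/98 = 55.1% → Team Gamma
P2: the Infra team 25/45 = 55.6%, Team Gamma 45/70 = 64.3% → Team Gamma
P3: the Infra team 90/147 = 61.2%, Team Gamma 6/9 = 66.7% → Team Gamma
Overall: the Infra team 170/326 = 52.1%, Team Gamma 194/400 = 48.5% → the Infra team
Team Gamma wins each ticket group but the Infra team wins overall — the comparison reverses. Team Gamma's tickets skew toward P0, which has a lower base rate.

Yes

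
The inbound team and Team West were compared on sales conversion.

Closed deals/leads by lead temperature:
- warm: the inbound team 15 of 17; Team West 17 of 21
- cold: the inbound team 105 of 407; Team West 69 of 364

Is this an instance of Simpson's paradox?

Warm: the inbound team 15/17 = 88.2%, Team West 17/21 = 81.0% → the inbound team
Cold: the inbound team 105/407 = 25.8%, Team West 69/364 = 19.0% → the inbound team
Overall: the inbound team 120/424 = 28.3%, Team West 86/385 = 22.3% → the inbound team
The inbound team wins overall and in every lead group — no reversal.

No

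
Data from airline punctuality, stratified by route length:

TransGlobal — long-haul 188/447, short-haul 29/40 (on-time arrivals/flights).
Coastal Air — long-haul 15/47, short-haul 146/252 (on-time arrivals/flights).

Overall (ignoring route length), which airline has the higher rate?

Coastal Air

Long-haul: TransGlobal 188/447 = 42.1%, Coastal Air 15/47 = 31.9% → TransGlobal
Short-haul: TransGlobal 29/40 = 72.5%, Coastal Air 146/252 = 57.9% → TransGlobal
Overall: TransGlobal 217/487 = 44.6%, Coastal Air 161/299 = 53.8% → Coastal Air
(TransGlobal wins every route group but Coastal Air wins overall — TransGlobal's flights skew toward the low-rate long-haul group.)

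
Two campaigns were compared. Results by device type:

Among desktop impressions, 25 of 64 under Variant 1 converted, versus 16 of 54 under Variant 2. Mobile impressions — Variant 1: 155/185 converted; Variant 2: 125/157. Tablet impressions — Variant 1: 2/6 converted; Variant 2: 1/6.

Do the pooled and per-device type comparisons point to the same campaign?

Yes

Desktop: Variant 1 25/64 = 39.1%, Variant 2 16/54 = 29.6% → Variant 1
Mobile: Variant 1 155/185 = 83.8%, Variant 2 125/157 = 79.6% → Variant 1
Tablet: Variant 1 2/6 = 33.3%, Variant 2 1/6 = 16.7% → Variant 1
Overall: Variant 1 182/255 = 71.4%, Variant 2 142/217 = 65.4% → Variant 1
Variant 1 wins overall and in every device group — no reversal.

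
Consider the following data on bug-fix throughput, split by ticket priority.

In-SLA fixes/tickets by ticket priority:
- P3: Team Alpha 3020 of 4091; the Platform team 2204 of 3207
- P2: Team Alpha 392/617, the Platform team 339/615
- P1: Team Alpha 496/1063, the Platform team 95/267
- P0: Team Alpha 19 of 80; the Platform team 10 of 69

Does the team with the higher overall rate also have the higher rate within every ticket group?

Yes

P3: Team Alpha 3020/4091 = 73.8%, the Platform team 2204/3207 = 68.7% → Team Alpha
P2: Team Alpha 392/617 = 63.5%, the Platform team 339/615 = 55.1% → Team Alpha
P1: Team Alpha 496/1063 = 46.7%, the Platform team 95/267 = 35.6% → Team Alpha
P0: Team Alpha 19/80 = 23.8%, the Platform team 10/69 = 14.5% → Team Alpha
Overall: Team Alpha 3927/5851 = 67.1%, the Platform team 2648/4158 = 63.7% → Team Alpha
Team Alpha wins overall and in every ticket group — no reversal.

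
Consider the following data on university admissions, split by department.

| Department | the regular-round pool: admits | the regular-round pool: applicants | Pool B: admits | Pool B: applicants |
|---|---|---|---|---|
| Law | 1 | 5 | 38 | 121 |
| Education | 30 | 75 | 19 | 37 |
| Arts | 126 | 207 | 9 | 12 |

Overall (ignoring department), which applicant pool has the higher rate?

the regular-round pool

Law: the regular-round pool 1/5 = 20.0%, Pool B 38/121 = 31.4% → Pool B
Education: the regular-round pool 30/75 = 40.0%, Pool B 19/37 = 51.4% → Pool B
Arts: the regular-round pool 126/207 = 60.9%, Pool B 9/12 = 75.0% → Pool B
Overall: the regular-round pool 157/287 = 54.7%, Pool B 66/170 = 38.8% → the regular-round pool
(Pool B wins every department group but the regular-round pool wins overall — Pool B's applicants skew toward the low-rate Law group.)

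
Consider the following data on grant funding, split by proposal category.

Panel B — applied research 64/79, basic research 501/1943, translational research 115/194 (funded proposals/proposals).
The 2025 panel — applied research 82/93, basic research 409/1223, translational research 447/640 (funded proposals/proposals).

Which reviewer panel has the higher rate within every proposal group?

the 2025 panel

Applied research: Panel B 64/79 = 81.0%, the 2025 panel 82/93 = 88.2% → the 2025 panel
Basic research: Panel B 501/1943 = 25.8%, the 2025 panel 409/1223 = 33.4% → the 2025 panel
Translational research: Panel B 115/194 = 59.3%, the 2025 panel 447/640 = 69.8% → the 2025 panel
The 2025 panel has the higher rate in all 3 groups.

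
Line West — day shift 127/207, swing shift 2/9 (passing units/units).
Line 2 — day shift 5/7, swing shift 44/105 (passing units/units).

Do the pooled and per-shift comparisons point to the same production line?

Day shift: Line West 127/207 = 61.4%, Line 2 5/7 = 71.4% → Line 2
Swing shift: Line West 2/9 = 22.2%, Line 2 44/105 = 41.9% → Line 2
Overall: Line West 129/216 = 59.7%, Line 2 49/112 = 43.8% → Line West
Line 2 wins each shift group but Line West wins overall — the comparison reverses. Line 2's units skew toward swing shift, which has a lower base rate.

No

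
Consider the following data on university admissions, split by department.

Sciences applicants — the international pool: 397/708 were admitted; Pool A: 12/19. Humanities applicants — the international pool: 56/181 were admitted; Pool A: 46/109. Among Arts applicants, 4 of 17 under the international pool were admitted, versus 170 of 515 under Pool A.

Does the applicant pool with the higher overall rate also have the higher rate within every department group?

Sciences: the international pool 397/708 = 56.1%, Pool A 12/19 = 63.2% → Pool A
Humanities: the international pool 56/181 = 30.9%, Pool A 46/109 = 42.2% → Pool A
Arts: the international pool 4/17 = 23.5%, Pool A 170/515 = 33.0% → Pool A
Overall: the international pool 457/906 = 50.4%, Pool A 228/643 = 35.5% → the international pool
Pool A wins each department group but the international pool wins overall — the comparison reverses. Pool A's applicants skew toward Arts, which has a lower base rate.

No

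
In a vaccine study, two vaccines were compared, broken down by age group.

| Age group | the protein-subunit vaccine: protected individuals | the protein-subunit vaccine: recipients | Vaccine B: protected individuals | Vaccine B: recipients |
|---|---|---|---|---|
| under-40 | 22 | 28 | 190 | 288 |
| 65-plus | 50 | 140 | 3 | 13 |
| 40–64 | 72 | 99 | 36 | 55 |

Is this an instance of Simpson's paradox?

Under-40: the protein-subunit vaccine 22/28 = 78.6%, Vaccine B 190/288 = 66.0% → the protein-subunit vaccine
65-plus: the protein-subunit vaccine 50/140 = 35.7%, Vaccine B 3/13 = 23.1% → the protein-subunit vaccine
40–64: the protein-subunit vaccine 72/99 = 72.7%, Vaccine B 36/55 = 65.5% → the protein-subunit vaccine
Overall: the protein-subunit vaccine 144/267 = 53.9%, Vaccine B 229/356 = 64.3% → Vaccine B
The protein-subunit vaccine wins each age group but Vaccine B wins overall — the comparison reverses. The protein-subunit vaccine's recipients skew toward 65-plus, which has a lower base rate.

Yes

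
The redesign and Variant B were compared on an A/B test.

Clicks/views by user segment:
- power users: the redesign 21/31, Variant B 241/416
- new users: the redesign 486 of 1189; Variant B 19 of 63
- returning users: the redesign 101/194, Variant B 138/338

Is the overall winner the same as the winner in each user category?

Power users: the redesign 21/31 = 67.7%, Variant B 241/416 = 57.9% → the redesign
New users: the redesign 486/1189 = 40.9%, Variant B 19/63 = 30.2% → the redesign
Returning users: the redesign 101/194 = 52.1%, Variant B 138/338 = 40.8% → the redesign
Overall: the redesign 608/1414 = 43.0%, Variant B 398/817 = 48.7% → Variant B
The redesign wins each user group but Variant B wins overall — the comparison reverses. The redesign's views skew toward new users, which has a lower base rate.

No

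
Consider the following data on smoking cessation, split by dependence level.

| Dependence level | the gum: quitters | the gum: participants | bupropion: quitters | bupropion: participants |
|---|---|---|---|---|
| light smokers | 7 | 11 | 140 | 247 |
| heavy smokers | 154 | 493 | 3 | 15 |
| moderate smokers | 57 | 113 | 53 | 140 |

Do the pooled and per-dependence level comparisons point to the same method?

Light smokers: the gum 7/11 = 63.6%, bupropion 140/247 = 56.7% → the gum
Heavy smokers: the gum 154/493 = 31.2%, bupropion 3/15 = 20.0% → the gum
Moderate smokers: the gum 57/113 = 50.4%, bupropion 53/140 = 37.9% → the gum
Overall: the gum 218/617 = 35.3%, bupropion 196/402 = 48.8% → bupropion
The gum wins each dependence group but bupropion wins overall — the comparison reverses. The gum's participants skew toward heavy smokers, which has a lower base rate.

No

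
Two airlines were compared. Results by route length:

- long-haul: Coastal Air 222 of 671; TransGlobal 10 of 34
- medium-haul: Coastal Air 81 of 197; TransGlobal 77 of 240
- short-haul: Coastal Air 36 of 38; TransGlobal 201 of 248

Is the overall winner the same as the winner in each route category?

No

Long-haul: Coastal Air 222/671 = 33.1%, TransGlobal 10/34 = 29.4% → Coastal Air
Medium-haul: Coastal Air 81/197 = 41.1%, TransGlobal 77/240 = 32.1% → Coastal Air
Short-haul: Coastal Air 36/38 = 94.7%, TransGlobal 201/248 = 81.0% → Coastal Air
Overall: Coastal Air 339/906 = 37.4%, TransGlobal 288/522 = 55.2% → TransGlobal
Coastal Air wins each route group but TransGlobal wins overall — the comparison reverses. Coastal Air's flights skew toward long-haul, which has a lower base rate.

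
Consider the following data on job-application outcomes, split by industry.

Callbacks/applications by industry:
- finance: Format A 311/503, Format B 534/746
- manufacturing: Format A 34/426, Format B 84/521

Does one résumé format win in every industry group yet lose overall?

Finance: Format A 311/503 = 61.8%, Format B 534/746 = 71.6% → Format B
Manufacturing: Format A 34/426 = 8.0%, Format B 84/521 = 16.1% → Format B
Overall: Format A 345/929 = 37.1%, Format B 618/1267 = 48.8% → Format B
Format B wins overall and in every industry group — no reversal.

No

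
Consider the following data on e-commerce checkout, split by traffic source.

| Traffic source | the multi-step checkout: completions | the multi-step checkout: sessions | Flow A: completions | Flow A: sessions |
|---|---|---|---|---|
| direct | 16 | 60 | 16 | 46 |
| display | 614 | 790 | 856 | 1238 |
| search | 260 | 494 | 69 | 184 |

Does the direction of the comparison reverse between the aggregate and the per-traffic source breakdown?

Direct: the multi-step checkout 16/60 = 26.7%, Flow A 16/46 = 34.8% → Flow A
Display: the multi-step checkout 614/790 = 77.7%, Flow A 856/1238 = 69.1% → the multi-step checkout
Search: the multi-step checkout 260/494 = 52.6%, Flow A 69/184 = 37.5% → the multi-step checkout
Overall: the multi-step checkout 890/1344 = 66.2%, Flow A 941/1468 = 64.1% → the multi-step checkout
Neither sweeps: the multi-step checkout wins 2 of 3 groups, Flow A wins 1. The multi-step checkout wins overall but not every group — no Simpson reversal.

No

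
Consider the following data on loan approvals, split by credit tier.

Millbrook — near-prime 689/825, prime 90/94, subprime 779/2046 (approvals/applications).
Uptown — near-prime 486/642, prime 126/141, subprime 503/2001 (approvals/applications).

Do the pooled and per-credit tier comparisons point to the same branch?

Yes

Near-prime: Millbrook 689/825 = 83.5%, Uptown 486/642 = 75.7% → Millbrook
Prime: Millbrook 90/94 = 95.7%, Uptown 126/141 = 89.4% → Millbrook
Subprime: Millbrook 779/2046 = 38.1%, Uptown 503/2001 = 25.1% → Millbrook
Overall: Millbrook 1558/2965 = 52.5%, Uptown 1115/2784 = 40.1% → Millbrook
Millbrook wins overall and in every credit group — no reversal.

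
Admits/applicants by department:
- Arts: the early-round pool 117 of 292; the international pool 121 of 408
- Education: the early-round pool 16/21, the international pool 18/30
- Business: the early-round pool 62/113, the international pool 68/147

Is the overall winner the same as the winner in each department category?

Arts: the early-round pool 117/292 = 40.1%, the international pool 121/408 = 29.7% → the early-round pool
Education: the early-round pool 16/21 = 76.2%, the international pool 18/30 = 60.0% → the early-round pool
Business: the early-round pool 62/113 = 54.9%, the international pool 68/147 = 46.3% → the early-round pool
Overall: the early-round pool 195/426 = 45.8%, the international pool 207/585 = 35.4% → the early-round pool
The early-round pool wins overall and in every department group — no reversal.

Yes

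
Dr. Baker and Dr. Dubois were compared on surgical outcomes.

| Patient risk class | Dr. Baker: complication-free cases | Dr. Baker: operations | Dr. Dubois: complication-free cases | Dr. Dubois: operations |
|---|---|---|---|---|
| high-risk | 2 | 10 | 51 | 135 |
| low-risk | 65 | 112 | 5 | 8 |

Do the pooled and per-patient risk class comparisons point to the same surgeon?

No

High-risk: Dr. Baker 2/10 = 20.0%, Dr. Dubois 51/135 = 37.8% → Dr. Dubois
Low-risk: Dr. Baker 65/112 = 58.0%, Dr. Dubois 5/8 = 62.5% → Dr. Dubois
Overall: Dr. Baker 67/122 = 54.9%, Dr. Dubois 56/143 = 39.2% → Dr. Baker
Dr. Dubois wins each patient risk group but Dr. Baker wins overall — the comparison reverses. Dr. Dubois's operations skew toward high-risk, which has a lower base rate.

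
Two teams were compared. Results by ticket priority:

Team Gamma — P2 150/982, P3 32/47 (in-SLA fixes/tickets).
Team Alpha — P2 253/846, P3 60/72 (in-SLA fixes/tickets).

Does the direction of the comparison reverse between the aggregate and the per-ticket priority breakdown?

No

P2: Team Gamma 150/982 = 15.3%, Team Alpha 253/846 = 29.9% → Team Alpha
P3: Team Gamma 32/47 = 68.1%, Team Alpha 60/72 = 83.3% → Team Alpha
Overall: Team Gamma 182/1029 = 17.7%, Team Alpha 313/918 = 34.1% → Team Alpha
Team Alpha wins overall and in every ticket group — no reversal.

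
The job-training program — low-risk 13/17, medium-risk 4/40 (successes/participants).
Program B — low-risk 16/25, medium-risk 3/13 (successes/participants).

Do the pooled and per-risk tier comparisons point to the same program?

Low-risk: the job-training program 13/17 = 76.5%, Program B 16/25 = 64.0% → the job-training program
Medium-risk: the job-training program 4/40 = 10.0%, Program B 3/13 = 23.1% → Program B
Overall: the job-training program 17/57 = 29.8%, Program B 19/38 = 50.0% → Program B
Neither sweeps: the job-training program wins 1 of 2 groups, Program B wins 1. Program B wins overall but not every group — no Simpson reversal.

No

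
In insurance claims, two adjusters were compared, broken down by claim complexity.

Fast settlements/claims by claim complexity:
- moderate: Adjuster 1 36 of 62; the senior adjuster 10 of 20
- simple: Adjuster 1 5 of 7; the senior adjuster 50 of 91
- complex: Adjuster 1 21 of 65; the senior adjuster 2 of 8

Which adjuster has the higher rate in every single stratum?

Adjuster 1

Moderate: Adjuster 1 36/62 = 58.1%, the senior adjuster 10/20 = 50.0% → Adjuster 1
Simple: Adjuster 1 5/7 = 71.4%, the senior adjuster 50/91 = 54.9% → Adjuster 1
Complex: Adjuster 1 21/65 = 32.3%, the senior adjuster 2/8 = 25.0% → Adjuster 1
Adjuster 1 has the higher rate in all 3 groups.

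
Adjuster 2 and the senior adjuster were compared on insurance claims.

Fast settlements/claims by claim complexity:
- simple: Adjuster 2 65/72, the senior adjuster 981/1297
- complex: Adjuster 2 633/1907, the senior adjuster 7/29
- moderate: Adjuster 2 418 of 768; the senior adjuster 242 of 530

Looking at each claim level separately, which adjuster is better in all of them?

Simple: Adjuster 2 65/72 = 90.3%, the senior adjuster 981/1297 = 75.6% → Adjuster 2
Complex: Adjuster 2 633/1907 = 33.2%, the senior adjuster 7/29 = 24.1% → Adjuster 2
Moderate: Adjuster 2 418/768 = 54.4%, the senior adjuster 242/530 = 45.7% → Adjuster 2
Adjuster 2 has the higher rate in all 3 groups.

Adjuster 2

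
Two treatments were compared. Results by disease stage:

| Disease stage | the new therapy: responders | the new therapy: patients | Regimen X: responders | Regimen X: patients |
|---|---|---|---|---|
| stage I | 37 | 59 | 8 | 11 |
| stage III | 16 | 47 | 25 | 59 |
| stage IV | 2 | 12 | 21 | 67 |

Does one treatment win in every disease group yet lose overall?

Yes

Stage I: the new therapy 37/59 = 62.7%, Regimen X 8/11 = 72.7% → Regimen X
Stage III: the new therapy 16/47 = 34.0%, Regimen X 25/59 = 42.4% → Regimen X
Stage IV: the new therapy 2/12 = 16.7%, Regimen X 21/67 = 31.3% → Regimen X
Overall: the new therapy 55/118 = 46.6%, Regimen X 54/137 = 39.4% → the new therapy
Regimen X wins each disease group but the new therapy wins overall — the comparison reverses. Regimen X's patients skew toward stage IV, which has a lower base rate.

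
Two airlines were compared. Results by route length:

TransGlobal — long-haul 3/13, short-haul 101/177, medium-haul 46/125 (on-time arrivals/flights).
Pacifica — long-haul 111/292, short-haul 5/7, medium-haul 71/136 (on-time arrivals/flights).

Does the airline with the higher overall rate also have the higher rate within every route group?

Long-haul: TransGlobal 3/13 = 23.1%, Pacifica 111/292 = 38.0% → Pacifica
Short-haul: TransGlobal 101/177 = 57.1%, Pacifica 5/7 = 71.4% → Pacifica
Medium-haul: TransGlobal 46/125 = 36.8%, Pacifica 71/136 = 52.2% → Pacifica
Overall: TransGlobal 150/315 = 47.6%, Pacifica 187/435 = 43.0% → TransGlobal
Pacifica wins each route group but TransGlobal wins overall — the comparison reverses. Pacifica's flights skew toward long-haul, which has a lower base rate.

No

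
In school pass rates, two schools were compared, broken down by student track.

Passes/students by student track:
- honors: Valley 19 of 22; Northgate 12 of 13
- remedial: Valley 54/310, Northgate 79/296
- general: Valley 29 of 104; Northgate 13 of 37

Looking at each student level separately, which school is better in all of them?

Honors: Valley 19/22 = 86.4%, Northgate 12/13 = 92.3% → Northgate
Remedial: Valley 54/310 = 17.4%, Northgate 79/296 = 26.7% → Northgate
General: Valley 29/104 = 27.9%, Northgate 13/37 = 35.1% → Northgate
Northgate has the higher rate in all 3 groups.

Northgate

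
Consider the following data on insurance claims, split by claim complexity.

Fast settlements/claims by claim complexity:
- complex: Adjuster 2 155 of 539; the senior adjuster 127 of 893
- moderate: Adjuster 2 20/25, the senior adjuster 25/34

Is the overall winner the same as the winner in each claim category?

Yes

Complex: Adjuster 2 155/539 = 28.8%, the senior adjuster 127/893 = 14.2% → Adjuster 2
Moderate: Adjuster 2 20/25 = 80.0%, the senior adjuster 25/34 = 73.5% → Adjuster 2
Overall: Adjuster 2 175/564 = 31.0%, the senior adjuster 152/927 = 16.4% → Adjuster 2
Adjuster 2 wins overall and in every claim group — no reversal.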